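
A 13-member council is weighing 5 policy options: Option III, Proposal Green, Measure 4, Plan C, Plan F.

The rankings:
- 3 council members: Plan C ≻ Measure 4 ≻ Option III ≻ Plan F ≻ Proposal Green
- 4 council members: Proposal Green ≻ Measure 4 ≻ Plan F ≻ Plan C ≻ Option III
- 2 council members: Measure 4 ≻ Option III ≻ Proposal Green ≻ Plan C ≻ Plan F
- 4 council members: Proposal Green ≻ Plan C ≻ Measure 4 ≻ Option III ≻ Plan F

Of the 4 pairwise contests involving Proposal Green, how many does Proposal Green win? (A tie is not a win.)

4

Proposal Green against each rival (13 council members):
Proposal Green vs Option III: 8 to 5, Proposal Green.
Proposal Green vs Measure 4: Proposal Green preferred on 4+4 = 8 ballots; Proposal Green wins 8–5.
Proposal Green vs Plan C: Proposal Green preferred on 4+2+4 = 10 ballots; Proposal Green wins 10–3.
Proposal Green vs Plan F: Proposal Green is ranked higher on 4+2+4 = 10 ballots, Plan F on 3. Proposal Green wins 10–3.
Proposal Green beats Option III, Measure 4, Plan C, Plan F — 4 pairwise wins.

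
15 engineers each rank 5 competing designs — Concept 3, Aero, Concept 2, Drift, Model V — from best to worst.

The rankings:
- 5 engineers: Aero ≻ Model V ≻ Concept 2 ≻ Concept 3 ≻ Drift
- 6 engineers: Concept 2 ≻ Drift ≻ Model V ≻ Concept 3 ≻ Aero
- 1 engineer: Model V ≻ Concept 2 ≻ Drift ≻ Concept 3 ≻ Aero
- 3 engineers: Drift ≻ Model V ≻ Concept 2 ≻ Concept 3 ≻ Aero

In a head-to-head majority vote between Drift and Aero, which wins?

Ballots ranking Drift above Aero: 6 + 1 + 3 = 10.
Ballots ranking Aero above Drift: 15 − 10 = 5.
Drift wins the head-to-head 10–5.

Drift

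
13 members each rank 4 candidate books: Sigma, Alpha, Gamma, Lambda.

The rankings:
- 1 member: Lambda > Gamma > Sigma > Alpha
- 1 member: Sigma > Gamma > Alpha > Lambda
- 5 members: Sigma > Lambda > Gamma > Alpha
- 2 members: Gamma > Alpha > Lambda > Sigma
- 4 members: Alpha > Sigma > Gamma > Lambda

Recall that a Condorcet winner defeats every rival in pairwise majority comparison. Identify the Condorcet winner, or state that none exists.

Sigma

Check each pair by majority over 13 ballots:
Sigma vs Alpha: Sigma preferred on 1+1+5 = 7 ballots; Sigma wins 7–6.
Sigma vs Gamma: Sigma is ranked higher on 1+5+4 = 10 ballots, Gamma on 3. Sigma wins 10–3.
Sigma–Lambda: Sigma 10–3.
Alpha vs Gamma: Gamma wins 9–4.
Alpha vs Lambda: Alpha is ranked higher on 1+2+4 = 7 ballots, Lambda on 6. Alpha wins 7–6.
Gamma vs Lambda: Gamma preferred on 1+2+4 = 7 ballots; Gamma wins 7–6.
Only Sigma has no losses; Sigma is the Condorcet winner.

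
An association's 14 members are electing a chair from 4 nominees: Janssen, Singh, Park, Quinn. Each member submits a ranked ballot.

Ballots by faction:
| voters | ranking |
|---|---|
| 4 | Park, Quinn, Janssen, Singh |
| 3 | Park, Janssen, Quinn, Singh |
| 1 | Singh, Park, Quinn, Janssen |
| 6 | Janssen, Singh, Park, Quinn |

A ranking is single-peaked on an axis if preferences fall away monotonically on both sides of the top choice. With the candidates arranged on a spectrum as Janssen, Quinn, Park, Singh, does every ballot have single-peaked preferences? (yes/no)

Axis positions: Janssen=1, Quinn=2, Park=3, Singh=4.
Faction 1 (peak Park at position 3): ranking walks positions 3-2-1-4, expanding outward from the peak — single-peaked.
Faction 2: ranking walks positions 3-1-2-4; Janssen is ranked above Quinn even though Quinn lies between Janssen and the peak Park on the axis — preferences dip and rise again. Not single-peaked.
Faction 3 (peak Singh at position 4): ranking walks positions 4-3-2-1, expanding outward from the peak — single-peaked.
Faction 4: ranking walks positions 1-4-3-2; Singh is ranked above Quinn even though Quinn lies between Singh and the peak Janssen on the axis — preferences dip and rise again. Not single-peaked.
Faction 2 violates single-peakedness, so the profile is not single-peaked on this axis.

no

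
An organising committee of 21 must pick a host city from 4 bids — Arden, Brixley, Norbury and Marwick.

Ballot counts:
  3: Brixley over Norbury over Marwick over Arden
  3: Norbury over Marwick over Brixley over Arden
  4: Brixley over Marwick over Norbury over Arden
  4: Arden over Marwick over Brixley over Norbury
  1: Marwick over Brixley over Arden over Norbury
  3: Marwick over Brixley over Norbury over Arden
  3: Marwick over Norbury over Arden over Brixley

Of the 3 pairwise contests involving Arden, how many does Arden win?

Arden against each rival (21 organisers):
Arden–Brixley: Brixley 14–7.
Arden vs Norbury: Norbury, 16–5.
Arden vs Marwick: Arden preferred on 4 ballots; Marwick wins 17–4.
Arden beats no one; loses to Brixley, Norbury, Marwick — 0 pairwise wins.

0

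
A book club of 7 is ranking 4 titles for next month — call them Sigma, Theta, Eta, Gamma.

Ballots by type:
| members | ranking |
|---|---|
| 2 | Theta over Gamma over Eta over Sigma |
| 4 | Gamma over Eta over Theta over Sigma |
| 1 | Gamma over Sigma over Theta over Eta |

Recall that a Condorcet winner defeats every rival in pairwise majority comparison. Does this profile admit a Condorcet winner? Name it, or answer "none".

Gamma

Head-to-head results (7 members):
Sigma vs Theta: Sigma is ranked higher on 1 ballot, Theta on 6. Theta wins 6–1.
Sigma–Eta: Eta 6–1.
Sigma vs Gamma: Gamma wins 7–0.
Theta vs Eta: 2+1 = 3 for Theta, 4 for Eta — Eta by 4–3.
Theta vs Gamma: Theta is ranked higher on 2 ballots, Gamma on 5. Gamma wins 5–2.
Eta vs Gamma: 0 to 7, Gamma.
Gamma defeats every rival head-to-head and is the Condorcet winner.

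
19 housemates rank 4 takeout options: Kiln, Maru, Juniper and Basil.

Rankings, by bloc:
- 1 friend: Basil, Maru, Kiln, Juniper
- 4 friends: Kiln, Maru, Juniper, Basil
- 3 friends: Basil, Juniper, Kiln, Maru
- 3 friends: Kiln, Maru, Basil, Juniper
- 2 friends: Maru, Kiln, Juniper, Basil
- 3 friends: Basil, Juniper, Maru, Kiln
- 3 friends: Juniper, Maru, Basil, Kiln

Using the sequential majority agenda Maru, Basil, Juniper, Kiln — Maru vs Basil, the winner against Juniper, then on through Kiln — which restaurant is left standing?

Kiln

Round 1: Maru vs Basil — 12–7, Maru advances.
Round 2: Maru vs Juniper — 10–9, Maru advances.
Round 3: Maru vs Kiln — 9–10, Kiln advances.
Kiln survives the agenda.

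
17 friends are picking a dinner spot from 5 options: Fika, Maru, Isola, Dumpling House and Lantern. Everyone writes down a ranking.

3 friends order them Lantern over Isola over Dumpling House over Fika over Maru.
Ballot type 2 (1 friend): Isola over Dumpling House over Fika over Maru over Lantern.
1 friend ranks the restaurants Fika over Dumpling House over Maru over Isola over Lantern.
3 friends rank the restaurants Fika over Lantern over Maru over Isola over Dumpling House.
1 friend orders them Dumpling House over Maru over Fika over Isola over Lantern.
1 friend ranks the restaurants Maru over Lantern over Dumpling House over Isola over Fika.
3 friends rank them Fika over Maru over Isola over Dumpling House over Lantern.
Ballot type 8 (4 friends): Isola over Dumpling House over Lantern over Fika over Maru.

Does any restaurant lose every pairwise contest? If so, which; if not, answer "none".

Pairwise majorities:
Fika vs Maru: 15 to 2, Fika.
Fika vs Isola: Fika is ranked higher on 1+3+1+3 = 8 ballots, Isola on 9. Isola wins 9–8.
Fika vs Dumpling House: Dumpling House, 10–7.
Fika vs Lantern: 1+1+3+1+3 = 9 for Fika, 8 for Lantern — Fika by 9–8.
Maru vs Isola: Maru preferred on 1+3+1+1+3 = 9 ballots; Maru wins 9–8.
Maru–Dumpling House: Dumpling House 10–7.
Maru vs Lantern: 1+1+1+1+3 = 7 for Maru, 10 for Lantern — Lantern by 10–7.
Isola vs Dumpling House: 3+1+3+3+4 = 14 for Isola, 3 for Dumpling House — Isola by 14–3.
Isola vs Lantern: 1+1+1+3+4 = 10 for Isola, 7 for Lantern — Isola by 10–7.
Dumpling House vs Lantern: Dumpling House preferred on 1+1+1+3+4 = 10 ballots; Dumpling House wins 10–7.
Each restaurant has at least one pairwise win (Fika beats Maru; Maru beats Isola; Isola beats Fika; Dumpling House beats Fika; Lantern beats Maru) — no Condorcet loser.

none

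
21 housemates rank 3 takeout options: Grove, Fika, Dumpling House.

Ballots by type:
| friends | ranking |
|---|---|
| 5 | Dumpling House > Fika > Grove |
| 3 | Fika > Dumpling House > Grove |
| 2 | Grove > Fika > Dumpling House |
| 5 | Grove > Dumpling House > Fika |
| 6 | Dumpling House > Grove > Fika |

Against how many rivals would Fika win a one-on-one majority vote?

Fika against each rival (21 friends):
Fika vs Grove: 8 to 13, Grove.
Fika–Dumpling House: Dumpling House 16–5.
Fika beats no one; loses to Grove, Dumpling House — 0 pairwise wins.

0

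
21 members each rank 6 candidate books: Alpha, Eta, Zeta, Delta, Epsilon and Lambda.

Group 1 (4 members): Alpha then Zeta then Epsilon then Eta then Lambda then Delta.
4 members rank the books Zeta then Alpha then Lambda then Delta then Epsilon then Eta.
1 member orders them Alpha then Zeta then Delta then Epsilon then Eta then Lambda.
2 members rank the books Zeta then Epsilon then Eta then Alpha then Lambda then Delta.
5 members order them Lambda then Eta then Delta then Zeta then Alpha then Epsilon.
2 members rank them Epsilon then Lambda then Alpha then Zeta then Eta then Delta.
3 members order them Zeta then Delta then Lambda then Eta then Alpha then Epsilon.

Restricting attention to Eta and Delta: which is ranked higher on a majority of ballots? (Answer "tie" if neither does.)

Eta

Ballots ranking Eta above Delta: 4 + 2 + 5 + 2 = 13.
Ballots ranking Delta above Eta: 21 − 13 = 8.
Eta wins the head-to-head 13–8.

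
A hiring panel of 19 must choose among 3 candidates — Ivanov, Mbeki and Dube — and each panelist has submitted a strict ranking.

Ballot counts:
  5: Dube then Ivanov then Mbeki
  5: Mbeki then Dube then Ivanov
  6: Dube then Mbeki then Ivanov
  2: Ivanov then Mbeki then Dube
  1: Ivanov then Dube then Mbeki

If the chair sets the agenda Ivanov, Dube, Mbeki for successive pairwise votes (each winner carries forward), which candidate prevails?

Round 1: Ivanov vs Dube — 3–16, Dube advances.
Round 2: Dube vs Mbeki — 12–7, Dube advances.
Dube survives the agenda.

Dube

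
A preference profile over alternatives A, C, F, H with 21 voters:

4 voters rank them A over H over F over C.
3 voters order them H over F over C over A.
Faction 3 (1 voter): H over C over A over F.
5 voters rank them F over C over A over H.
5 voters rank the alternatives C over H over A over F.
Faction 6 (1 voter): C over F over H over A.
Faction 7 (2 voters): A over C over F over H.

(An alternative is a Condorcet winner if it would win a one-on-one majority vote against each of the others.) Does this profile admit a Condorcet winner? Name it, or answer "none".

none

Head-to-head results (21 voters):
A vs C: C, 15–6.
A vs F: 12 to 9, A.
A vs H: A preferred on 4+5+2 = 11 ballots; A wins 11–10.
C–F: F 12–9.
C vs H: C wins 13–8.
F vs H: H, 13–8.
Every alternative loses at least once (A loses to C; C loses to F; F loses to A; H loses to A). The majority relation contains the cycle A > F > C > A, so there is no Condorcet winner.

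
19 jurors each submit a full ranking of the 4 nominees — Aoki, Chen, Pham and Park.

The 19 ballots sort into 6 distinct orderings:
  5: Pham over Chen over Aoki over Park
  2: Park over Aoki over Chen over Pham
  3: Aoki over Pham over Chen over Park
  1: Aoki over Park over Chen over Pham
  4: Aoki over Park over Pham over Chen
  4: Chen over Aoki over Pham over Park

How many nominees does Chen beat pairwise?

Chen against each rival (19 jurors):
Chen vs Aoki: 9 to 10, Aoki.
Chen vs Pham: Chen preferred on 2+1+4 = 7 ballots; Pham wins 12–7.
Chen–Park: Chen 12–7.
Chen beats Park; loses to Aoki, Pham — 1 pairwise win.

1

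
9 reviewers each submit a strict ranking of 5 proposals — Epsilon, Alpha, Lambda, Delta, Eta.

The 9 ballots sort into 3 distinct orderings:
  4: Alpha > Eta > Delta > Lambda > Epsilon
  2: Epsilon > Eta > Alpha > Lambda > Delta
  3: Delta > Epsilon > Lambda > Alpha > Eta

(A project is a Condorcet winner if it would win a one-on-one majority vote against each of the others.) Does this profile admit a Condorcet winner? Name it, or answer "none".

none

Head-to-head results (9 reviewers):
Epsilon vs Alpha: Epsilon is ranked higher on 2+3 = 5 ballots, Alpha on 4. Epsilon wins 5–4.
Epsilon vs Lambda: Epsilon preferred on 2+3 = 5 ballots; Epsilon wins 5–4.
Epsilon vs Delta: 2 for Epsilon, 7 for Delta — Delta by 7–2.
Epsilon vs Eta: Epsilon preferred on 2+3 = 5 ballots; Epsilon wins 5–4.
Alpha vs Lambda: 6 to 3, Alpha.
Alpha vs Delta: 6 to 3, Alpha.
Alpha vs Eta: Alpha preferred on 4+3 = 7 ballots; Alpha wins 7–2.
Lambda vs Delta: Lambda preferred on 2 ballots; Delta wins 7–2.
Lambda vs Eta: 3 for Lambda, 6 for Eta — Eta by 6–3.
Delta vs Eta: 3 to 6, Eta.
Each project drops at least one matchup (Epsilon loses to Delta; Alpha loses to Epsilon; Lambda loses to Epsilon; Delta loses to Alpha; Eta loses to Epsilon); the cycle Epsilon > Alpha > Delta > Epsilon rules out a Condorcet winner.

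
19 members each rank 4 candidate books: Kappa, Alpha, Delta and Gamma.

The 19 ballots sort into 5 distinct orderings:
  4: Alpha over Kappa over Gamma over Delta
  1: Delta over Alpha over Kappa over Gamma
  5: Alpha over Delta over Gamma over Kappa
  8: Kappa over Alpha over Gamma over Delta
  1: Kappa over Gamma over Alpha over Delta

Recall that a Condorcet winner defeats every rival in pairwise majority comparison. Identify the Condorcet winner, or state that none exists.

Alpha

Pairwise majorities:
Kappa vs Alpha: Alpha, 10–9.
Kappa vs Delta: Kappa preferred on 4+8+1 = 13 ballots; Kappa wins 13–6.
Kappa vs Gamma: Kappa wins 14–5.
Alpha–Delta: Alpha 18–1.
Alpha–Gamma: Alpha 18–1.
Delta vs Gamma: Gamma wins 13–6.
Alpha beats each of Kappa, Delta, Gamma — Alpha is the Condorcet winner.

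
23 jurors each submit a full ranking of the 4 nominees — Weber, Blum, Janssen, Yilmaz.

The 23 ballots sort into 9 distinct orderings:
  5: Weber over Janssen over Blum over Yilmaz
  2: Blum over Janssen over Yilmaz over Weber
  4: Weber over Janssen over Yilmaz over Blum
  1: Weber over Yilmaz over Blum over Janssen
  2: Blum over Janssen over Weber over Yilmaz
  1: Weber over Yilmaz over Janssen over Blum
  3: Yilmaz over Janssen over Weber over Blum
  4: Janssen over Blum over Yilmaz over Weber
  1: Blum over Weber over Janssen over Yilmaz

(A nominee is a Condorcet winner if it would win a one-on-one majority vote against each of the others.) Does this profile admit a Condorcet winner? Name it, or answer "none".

Weber

Check each pair by majority over 23 ballots:
Weber–Blum: Weber 14–9.
Weber vs Janssen: Weber, 12–11.
Weber–Yilmaz: Weber 14–9.
Blum vs Janssen: Janssen wins 17–6.
Blum vs Yilmaz: Blum, 14–9.
Janssen–Yilmaz: Janssen 18–5.
Weber wins every pairwise contest, so Weber is the Condorcet winner.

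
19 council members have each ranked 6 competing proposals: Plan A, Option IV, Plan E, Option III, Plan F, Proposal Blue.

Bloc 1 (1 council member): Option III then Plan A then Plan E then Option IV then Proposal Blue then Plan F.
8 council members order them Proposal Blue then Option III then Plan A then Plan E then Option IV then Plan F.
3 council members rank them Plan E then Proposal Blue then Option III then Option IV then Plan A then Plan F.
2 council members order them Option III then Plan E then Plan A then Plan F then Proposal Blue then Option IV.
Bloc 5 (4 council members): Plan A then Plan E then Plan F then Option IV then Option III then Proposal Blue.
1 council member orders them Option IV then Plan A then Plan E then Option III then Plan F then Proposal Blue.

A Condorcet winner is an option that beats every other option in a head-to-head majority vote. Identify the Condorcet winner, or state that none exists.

Check each pair by majority over 19 ballots:
Plan A vs Option IV: Plan A wins 15–4.
Plan A vs Plan E: Plan A wins 14–5.
Plan A–Option III: Option III 14–5.
Plan A vs Plan F: Plan A wins 19–0.
Plan A vs Proposal Blue: Proposal Blue wins 11–8.
Option IV vs Plan E: Plan E wins 18–1.
Option IV vs Option III: Option III, 14–5.
Option IV vs Plan F: Option IV wins 13–6.
Option IV vs Proposal Blue: Proposal Blue, 13–6.
Plan E vs Option III: Option III, 11–8.
Plan E vs Plan F: Plan E, 19–0.
Plan E vs Proposal Blue: Plan E wins 11–8.
Option III–Plan F: Option III 15–4.
Option III vs Proposal Blue: Proposal Blue, 11–8.
Plan F–Proposal Blue: Proposal Blue 12–7.
No option is unbeaten: Plan A loses to Option III; Option IV loses to Plan A; Plan E loses to Plan A; Option III loses to Proposal Blue; Plan F loses to Plan A; Proposal Blue loses to Plan E. In particular Plan A → Plan E → Proposal Blue → Plan A is a majority cycle — no Condorcet winner exists.

none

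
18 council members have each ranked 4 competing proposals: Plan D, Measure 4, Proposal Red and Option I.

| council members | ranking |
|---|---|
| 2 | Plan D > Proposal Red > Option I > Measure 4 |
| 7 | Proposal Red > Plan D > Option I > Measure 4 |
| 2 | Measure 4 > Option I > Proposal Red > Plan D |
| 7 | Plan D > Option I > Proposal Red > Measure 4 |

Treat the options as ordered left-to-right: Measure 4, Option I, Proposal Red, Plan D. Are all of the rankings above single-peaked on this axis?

no

Axis positions: Measure 4=1, Option I=2, Proposal Red=3, Plan D=4.
Group 1 (peak Plan D at position 4): ranking walks positions 4-3-2-1, expanding outward from the peak — single-peaked.
Group 2 (peak Proposal Red at position 3): ranking walks positions 3-4-2-1, expanding outward from the peak — single-peaked.
Group 3 (peak Measure 4 at position 1): ranking walks positions 1-2-3-4, expanding outward from the peak — single-peaked.
Group 4: ranking walks positions 4-2-3-1; Option I is ranked above Proposal Red even though Proposal Red lies between Option I and the peak Plan D on the axis — preferences dip and rise again. Not single-peaked.
Group 4 violates single-peakedness, so the profile is not single-peaked on this axis.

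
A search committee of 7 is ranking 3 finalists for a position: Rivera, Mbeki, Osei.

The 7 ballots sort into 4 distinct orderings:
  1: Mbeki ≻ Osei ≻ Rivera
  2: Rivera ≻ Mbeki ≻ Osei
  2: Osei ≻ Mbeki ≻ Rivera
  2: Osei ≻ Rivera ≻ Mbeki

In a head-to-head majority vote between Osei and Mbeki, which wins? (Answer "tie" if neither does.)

Ballots ranking Osei above Mbeki: 2 + 2 = 4.
Ballots ranking Mbeki above Osei: 7 − 4 = 3.
Osei wins the head-to-head 4–3.

Osei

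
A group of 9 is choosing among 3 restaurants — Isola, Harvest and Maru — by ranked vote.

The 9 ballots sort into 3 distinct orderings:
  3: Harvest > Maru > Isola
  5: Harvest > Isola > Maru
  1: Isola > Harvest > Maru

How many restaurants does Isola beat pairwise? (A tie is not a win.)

1

Isola against each rival (9 friends):
Isola vs Harvest: Isola preferred on 1 ballot; Harvest wins 8–1.
Isola vs Maru: 5+1 = 6 for Isola, 3 for Maru — Isola by 6–3.
Isola beats Maru; loses to Harvest — 1 pairwise win.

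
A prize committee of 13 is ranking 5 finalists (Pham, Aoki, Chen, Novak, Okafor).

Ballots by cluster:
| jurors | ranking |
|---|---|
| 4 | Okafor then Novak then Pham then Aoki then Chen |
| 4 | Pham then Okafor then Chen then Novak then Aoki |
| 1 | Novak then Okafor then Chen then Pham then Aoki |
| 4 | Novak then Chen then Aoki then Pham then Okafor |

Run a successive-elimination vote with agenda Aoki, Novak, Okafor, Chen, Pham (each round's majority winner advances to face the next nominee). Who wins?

Pham

Round 1: Aoki vs Novak — 0–13, Novak advances.
Round 2: Novak vs Okafor — 5–8, Okafor advances.
Round 3: Okafor vs Chen — 9–4, Okafor advances.
Round 4: Okafor vs Pham — 5–8, Pham advances.
The agenda winner is Pham.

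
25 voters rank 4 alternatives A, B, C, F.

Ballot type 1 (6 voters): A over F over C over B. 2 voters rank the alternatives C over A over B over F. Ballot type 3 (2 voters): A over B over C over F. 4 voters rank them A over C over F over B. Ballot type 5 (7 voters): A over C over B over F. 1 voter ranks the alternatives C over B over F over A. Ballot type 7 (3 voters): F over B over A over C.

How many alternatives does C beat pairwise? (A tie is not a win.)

C against each rival (25 voters):
C vs A: A wins 22–3.
C–B: C 20–5.
C vs F: C, 16–9.
C beats B, F; loses to A — 2 pairwise wins.

2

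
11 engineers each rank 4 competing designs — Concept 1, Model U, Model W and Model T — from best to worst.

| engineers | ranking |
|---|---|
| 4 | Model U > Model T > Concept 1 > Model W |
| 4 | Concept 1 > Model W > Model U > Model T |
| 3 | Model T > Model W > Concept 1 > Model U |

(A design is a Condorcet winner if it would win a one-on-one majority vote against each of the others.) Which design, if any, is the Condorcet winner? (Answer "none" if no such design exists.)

Check each pair by majority over 11 ballots:
Concept 1 vs Model U: Concept 1 wins 7–4.
Concept 1 vs Model W: Concept 1, 8–3.
Concept 1–Model T: Model T 7–4.
Model U vs Model W: Model W, 7–4.
Model U–Model T: Model U 8–3.
Model W–Model T: Model T 7–4.
Every design loses at least once (Concept 1 loses to Model T; Model U loses to Concept 1; Model W loses to Concept 1; Model T loses to Model U). The majority relation contains the cycle Concept 1 beats Model U beats Model T beats Concept 1, so there is no Condorcet winner.

none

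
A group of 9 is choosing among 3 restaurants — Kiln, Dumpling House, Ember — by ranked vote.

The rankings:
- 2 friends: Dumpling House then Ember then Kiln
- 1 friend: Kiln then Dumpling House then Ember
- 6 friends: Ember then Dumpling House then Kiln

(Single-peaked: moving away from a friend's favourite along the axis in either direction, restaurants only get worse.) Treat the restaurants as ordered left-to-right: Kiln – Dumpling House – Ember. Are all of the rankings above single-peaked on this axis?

Axis positions: Kiln=1, Dumpling House=2, Ember=3.
Cluster 1 (peak Dumpling House at position 2): ranking walks positions 2-3-1, expanding outward from the peak — single-peaked.
Cluster 2 (peak Kiln at position 1): ranking walks positions 1-2-3, expanding outward from the peak — single-peaked.
Cluster 3 (peak Ember at position 3): ranking walks positions 3-2-1, expanding outward from the peak — single-peaked.
Every ranking is single-peaked on this axis.

yes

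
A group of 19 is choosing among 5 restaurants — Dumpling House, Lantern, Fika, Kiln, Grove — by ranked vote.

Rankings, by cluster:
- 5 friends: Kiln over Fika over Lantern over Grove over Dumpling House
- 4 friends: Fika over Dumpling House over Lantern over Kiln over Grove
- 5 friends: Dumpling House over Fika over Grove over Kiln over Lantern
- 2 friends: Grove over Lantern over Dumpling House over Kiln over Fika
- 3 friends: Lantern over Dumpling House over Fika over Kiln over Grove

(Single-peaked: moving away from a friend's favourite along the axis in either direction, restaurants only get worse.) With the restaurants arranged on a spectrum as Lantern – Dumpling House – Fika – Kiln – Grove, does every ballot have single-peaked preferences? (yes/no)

no

Axis positions: Lantern=1, Dumpling House=2, Fika=3, Kiln=4, Grove=5.
Cluster 1: ranking walks positions 4-3-1-5-2; Lantern is ranked above Dumpling House even though Dumpling House lies between Lantern and the peak Kiln on the axis — preferences dip and rise again. Not single-peaked.
Cluster 2 (peak Fika at position 3): ranking walks positions 3-2-1-4-5, expanding outward from the peak — single-peaked.
Cluster 3: ranking walks positions 2-3-5-4-1; Grove is ranked above Kiln even though Kiln lies between Grove and the peak Dumpling House on the axis — preferences dip and rise again. Not single-peaked.
Cluster 4: ranking walks positions 5-1-2-4-3; Lantern is ranked above Kiln even though Kiln lies between Lantern and the peak Grove on the axis — preferences dip and rise again. Not single-peaked.
Cluster 5 (peak Lantern at position 1): ranking walks positions 1-2-3-4-5, expanding outward from the peak — single-peaked.
Cluster 1 violates single-peakedness, so the profile is not single-peaked on this axis.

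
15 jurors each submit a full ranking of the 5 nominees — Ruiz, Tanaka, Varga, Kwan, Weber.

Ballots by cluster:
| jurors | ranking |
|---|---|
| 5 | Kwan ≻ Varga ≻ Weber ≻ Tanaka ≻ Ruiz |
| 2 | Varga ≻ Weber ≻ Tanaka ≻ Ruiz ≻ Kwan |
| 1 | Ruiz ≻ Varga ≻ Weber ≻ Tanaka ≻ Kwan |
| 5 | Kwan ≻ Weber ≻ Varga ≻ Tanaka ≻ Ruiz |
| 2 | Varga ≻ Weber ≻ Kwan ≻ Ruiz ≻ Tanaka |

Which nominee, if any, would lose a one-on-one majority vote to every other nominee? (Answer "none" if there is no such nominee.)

Head-to-head results (15 jurors):
Ruiz vs Tanaka: 3 to 12, Tanaka.
Ruiz vs Varga: Ruiz preferred on 1 ballot; Varga wins 14–1.
Ruiz vs Kwan: Ruiz is ranked higher on 2+1 = 3 ballots, Kwan on 12. Kwan wins 12–3.
Ruiz vs Weber: Weber, 14–1.
Tanaka–Varga: Varga 15–0.
Tanaka vs Kwan: Kwan, 12–3.
Tanaka vs Weber: Tanaka preferred on 0 ballots; Weber wins 15–0.
Varga vs Kwan: Kwan, 10–5.
Varga vs Weber: 10 to 5, Varga.
Kwan–Weber: Kwan 10–5.
Ruiz is beaten in every head-to-head and is the Condorcet loser.

Ruiz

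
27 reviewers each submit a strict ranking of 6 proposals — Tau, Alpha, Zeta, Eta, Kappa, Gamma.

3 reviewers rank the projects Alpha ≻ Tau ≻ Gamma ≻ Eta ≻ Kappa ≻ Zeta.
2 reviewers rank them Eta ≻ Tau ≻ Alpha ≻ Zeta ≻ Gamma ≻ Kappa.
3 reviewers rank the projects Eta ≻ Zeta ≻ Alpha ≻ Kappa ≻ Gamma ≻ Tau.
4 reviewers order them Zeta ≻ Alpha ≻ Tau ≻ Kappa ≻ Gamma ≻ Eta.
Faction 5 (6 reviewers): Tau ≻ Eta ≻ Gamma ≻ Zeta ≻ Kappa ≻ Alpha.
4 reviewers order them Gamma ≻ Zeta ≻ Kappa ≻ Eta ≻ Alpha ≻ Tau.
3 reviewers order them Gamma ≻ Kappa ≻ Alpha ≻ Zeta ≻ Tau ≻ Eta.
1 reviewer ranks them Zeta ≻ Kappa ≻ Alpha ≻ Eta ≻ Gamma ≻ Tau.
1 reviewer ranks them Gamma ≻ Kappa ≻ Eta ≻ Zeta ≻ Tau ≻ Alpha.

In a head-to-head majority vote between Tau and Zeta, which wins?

Ballots ranking Tau above Zeta: 3 + 2 + 6 = 11.
Ballots ranking Zeta above Tau: 27 − 11 = 16.
Zeta wins the head-to-head 16–11.

Zeta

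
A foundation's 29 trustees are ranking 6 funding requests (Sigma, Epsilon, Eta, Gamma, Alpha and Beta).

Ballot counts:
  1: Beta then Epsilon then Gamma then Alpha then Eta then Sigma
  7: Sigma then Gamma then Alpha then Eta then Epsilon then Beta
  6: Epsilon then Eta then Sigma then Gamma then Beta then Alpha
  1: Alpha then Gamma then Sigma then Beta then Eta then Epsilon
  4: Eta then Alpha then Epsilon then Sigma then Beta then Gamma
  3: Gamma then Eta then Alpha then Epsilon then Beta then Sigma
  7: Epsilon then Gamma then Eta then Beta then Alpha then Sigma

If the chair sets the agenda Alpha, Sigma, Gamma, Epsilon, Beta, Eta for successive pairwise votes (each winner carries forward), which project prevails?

Eta

Round 1: Alpha vs Sigma — 16–13, Alpha advances.
Round 2: Alpha vs Gamma — 5–24, Gamma advances.
Round 3: Gamma vs Epsilon — 11–18, Epsilon advances.
Round 4: Epsilon vs Beta — 27–2, Epsilon advances.
Round 5: Epsilon vs Eta — 14–15, Eta advances.
The agenda winner is Eta.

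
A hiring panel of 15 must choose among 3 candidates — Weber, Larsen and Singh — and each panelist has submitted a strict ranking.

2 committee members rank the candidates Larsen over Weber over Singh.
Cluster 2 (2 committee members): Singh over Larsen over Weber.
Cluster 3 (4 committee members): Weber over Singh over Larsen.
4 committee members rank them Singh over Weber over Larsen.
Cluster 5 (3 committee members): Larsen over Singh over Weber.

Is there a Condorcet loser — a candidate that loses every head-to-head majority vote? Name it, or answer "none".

Pairwise majorities:
Weber–Larsen: Weber 8–7.
Weber vs Singh: 2+4 = 6 for Weber, 9 for Singh — Singh by 9–6.
Larsen vs Singh: Singh wins 10–5.
Larsen is beaten in every head-to-head and is the Condorcet loser.

Larsen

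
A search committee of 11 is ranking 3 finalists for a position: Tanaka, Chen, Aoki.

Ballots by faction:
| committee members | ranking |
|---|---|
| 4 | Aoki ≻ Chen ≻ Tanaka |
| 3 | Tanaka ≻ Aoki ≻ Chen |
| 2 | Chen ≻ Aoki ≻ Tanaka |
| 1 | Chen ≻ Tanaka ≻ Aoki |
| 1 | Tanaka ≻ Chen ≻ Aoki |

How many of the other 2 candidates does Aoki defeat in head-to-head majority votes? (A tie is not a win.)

2

Aoki against each rival (11 committee members):
Aoki vs Tanaka: Aoki preferred on 4+2 = 6 ballots; Aoki wins 6–5.
Aoki vs Chen: 4+3 = 7 for Aoki, 4 for Chen — Aoki by 7–4.
Aoki beats Tanaka, Chen — 2 pairwise wins.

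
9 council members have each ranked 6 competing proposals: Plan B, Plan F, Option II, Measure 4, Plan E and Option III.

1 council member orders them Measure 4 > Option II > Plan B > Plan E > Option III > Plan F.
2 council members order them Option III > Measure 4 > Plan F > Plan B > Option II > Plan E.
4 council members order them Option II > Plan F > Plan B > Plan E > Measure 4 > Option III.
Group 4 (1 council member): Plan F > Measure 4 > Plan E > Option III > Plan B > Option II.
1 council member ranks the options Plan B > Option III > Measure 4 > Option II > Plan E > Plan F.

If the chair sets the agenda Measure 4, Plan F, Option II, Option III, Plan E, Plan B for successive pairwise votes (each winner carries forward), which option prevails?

Option II

Round 1: Measure 4 vs Plan F — 4–5, Plan F advances.
Round 2: Plan F vs Option II — 3–6, Option II advances.
Round 3: Option II vs Option III — 5–4, Option II advances.
Round 4: Option II vs Plan E — 8–1, Option II advances.
Round 5: Option II vs Plan B — 5–4, Option II advances.
Option II survives the agenda.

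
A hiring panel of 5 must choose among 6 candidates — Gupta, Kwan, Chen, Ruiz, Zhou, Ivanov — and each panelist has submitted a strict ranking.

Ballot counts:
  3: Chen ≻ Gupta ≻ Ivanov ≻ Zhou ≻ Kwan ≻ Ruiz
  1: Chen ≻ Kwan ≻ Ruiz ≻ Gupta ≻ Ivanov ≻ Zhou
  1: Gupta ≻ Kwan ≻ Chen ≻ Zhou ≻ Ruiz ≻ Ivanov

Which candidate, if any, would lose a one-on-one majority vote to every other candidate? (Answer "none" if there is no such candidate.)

Ruiz

Head-to-head results (5 committee members):
Gupta vs Kwan: Gupta, 4–1.
Gupta vs Chen: Chen wins 4–1.
Gupta vs Ruiz: Gupta, 4–1.
Gupta vs Zhou: 3+1+1 = 5 for Gupta, 0 for Zhou — Gupta by 5–0.
Gupta vs Ivanov: 3+1+1 = 5 for Gupta, 0 for Ivanov — Gupta by 5–0.
Kwan vs Chen: Chen wins 4–1.
Kwan vs Ruiz: Kwan wins 5–0.
Kwan vs Zhou: Kwan is ranked higher on 1+1 = 2 ballots, Zhou on 3. Zhou wins 3–2.
Kwan vs Ivanov: Ivanov wins 3–2.
Chen vs Ruiz: 5 to 0, Chen.
Chen vs Zhou: 3+1+1 = 5 for Chen, 0 for Zhou — Chen by 5–0.
Chen vs Ivanov: 5 to 0, Chen.
Ruiz–Zhou: Zhou 4–1.
Ruiz vs Ivanov: 1+1 = 2 for Ruiz, 3 for Ivanov — Ivanov by 3–2.
Zhou–Ivanov: Ivanov 4–1.
Ruiz is beaten in every head-to-head and is the Condorcet loser.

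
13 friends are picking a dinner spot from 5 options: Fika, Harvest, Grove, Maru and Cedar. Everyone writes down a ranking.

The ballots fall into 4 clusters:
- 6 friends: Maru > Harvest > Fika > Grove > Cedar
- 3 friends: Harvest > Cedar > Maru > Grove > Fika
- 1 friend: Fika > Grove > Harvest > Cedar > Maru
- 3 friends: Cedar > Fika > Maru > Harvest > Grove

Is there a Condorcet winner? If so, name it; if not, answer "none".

Pairwise majorities:
Fika vs Harvest: Harvest wins 9–4.
Fika–Grove: Fika 10–3.
Fika vs Maru: Maru wins 9–4.
Fika vs Cedar: Fika wins 7–6.
Harvest vs Grove: Harvest, 12–1.
Harvest vs Maru: Maru, 9–4.
Harvest vs Cedar: Harvest, 10–3.
Grove vs Maru: Maru, 12–1.
Grove–Cedar: Grove 7–6.
Maru vs Cedar: Cedar, 7–6.
No restaurant is unbeaten: Fika loses to Harvest; Harvest loses to Maru; Grove loses to Fika; Maru loses to Cedar; Cedar loses to Fika. In particular Fika > Cedar > Maru > Fika is a majority cycle — no Condorcet winner exists.

none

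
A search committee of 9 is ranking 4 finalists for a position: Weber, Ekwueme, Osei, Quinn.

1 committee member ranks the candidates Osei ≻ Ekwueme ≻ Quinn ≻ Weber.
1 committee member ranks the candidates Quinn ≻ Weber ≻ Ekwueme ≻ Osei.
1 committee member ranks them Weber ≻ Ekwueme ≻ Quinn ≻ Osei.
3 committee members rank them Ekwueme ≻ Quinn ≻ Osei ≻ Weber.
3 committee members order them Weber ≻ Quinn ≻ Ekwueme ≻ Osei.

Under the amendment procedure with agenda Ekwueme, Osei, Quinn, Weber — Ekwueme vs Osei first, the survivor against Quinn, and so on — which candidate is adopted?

Round 1: Ekwueme vs Osei — 8–1, Ekwueme advances.
Round 2: Ekwueme vs Quinn — 5–4, Ekwueme advances.
Round 3: Ekwueme vs Weber — 4–5, Weber advances.
The agenda winner is Weber.

Weber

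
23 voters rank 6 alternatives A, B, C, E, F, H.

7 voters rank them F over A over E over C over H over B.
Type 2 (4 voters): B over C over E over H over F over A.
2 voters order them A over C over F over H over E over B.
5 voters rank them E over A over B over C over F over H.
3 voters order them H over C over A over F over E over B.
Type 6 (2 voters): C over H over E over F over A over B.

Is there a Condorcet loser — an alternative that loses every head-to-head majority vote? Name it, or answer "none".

B

Head-to-head results (23 voters):
A vs B: A, 19–4.
A vs C: 14 to 9, A.
A vs E: A, 12–11.
A–F: F 13–10.
A vs H: 14 to 9, A.
B vs C: C, 14–9.
B vs E: B is ranked higher on 4 ballots, E on 19. E wins 19–4.
B vs F: 9 to 14, F.
B vs H: B preferred on 4+5 = 9 ballots; H wins 14–9.
C vs E: E, 12–11.
C–F: C 16–7.
C–H: C 20–3.
E vs F: E preferred on 4+5+2 = 11 ballots; F wins 12–11.
E–H: E 16–7.
F vs H: F is ranked higher on 7+2+5 = 14 ballots, H on 9. F wins 14–9.
B loses to every other alternative — it is the Condorcet loser.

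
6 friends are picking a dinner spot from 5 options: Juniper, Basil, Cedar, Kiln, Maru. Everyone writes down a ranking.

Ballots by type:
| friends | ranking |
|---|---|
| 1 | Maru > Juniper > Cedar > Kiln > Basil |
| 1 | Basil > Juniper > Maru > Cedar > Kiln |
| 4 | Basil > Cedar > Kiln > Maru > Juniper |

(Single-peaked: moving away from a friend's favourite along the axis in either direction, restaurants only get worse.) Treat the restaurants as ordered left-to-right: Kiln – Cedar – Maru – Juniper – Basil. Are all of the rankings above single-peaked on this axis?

no

Axis positions: Kiln=1, Cedar=2, Maru=3, Juniper=4, Basil=5.
Type 1 (peak Maru at position 3): ranking walks positions 3-4-2-1-5, expanding outward from the peak — single-peaked.
Type 2 (peak Basil at position 5): ranking walks positions 5-4-3-2-1, expanding outward from the peak — single-peaked.
Type 3: ranking walks positions 5-2-1-3-4; Cedar is ranked above Juniper even though Juniper lies between Cedar and the peak Basil on the axis — preferences dip and rise again. Not single-peaked.
Type 3 violates single-peakedness, so the profile is not single-peaked on this axis.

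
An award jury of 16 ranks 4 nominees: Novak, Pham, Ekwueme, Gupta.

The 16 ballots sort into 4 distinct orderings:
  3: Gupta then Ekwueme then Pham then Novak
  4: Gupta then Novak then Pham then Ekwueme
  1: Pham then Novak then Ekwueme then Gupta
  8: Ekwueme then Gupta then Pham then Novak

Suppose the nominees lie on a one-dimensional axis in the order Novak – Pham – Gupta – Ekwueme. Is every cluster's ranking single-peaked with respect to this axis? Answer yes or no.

no

Axis positions: Novak=1, Pham=2, Gupta=3, Ekwueme=4.
Cluster 1 (peak Gupta at position 3): ranking walks positions 3-4-2-1, expanding outward from the peak — single-peaked.
Cluster 2: ranking walks positions 3-1-2-4; Novak is ranked above Pham even though Pham lies between Novak and the peak Gupta on the axis — preferences dip and rise again. Not single-peaked.
Cluster 3: ranking walks positions 2-1-4-3; Ekwueme is ranked above Gupta even though Gupta lies between Ekwueme and the peak Pham on the axis — preferences dip and rise again. Not single-peaked.
Cluster 4 (peak Ekwueme at position 4): ranking walks positions 4-3-2-1, expanding outward from the peak — single-peaked.
Cluster 2 violates single-peakedness, so the profile is not single-peaked on this axis.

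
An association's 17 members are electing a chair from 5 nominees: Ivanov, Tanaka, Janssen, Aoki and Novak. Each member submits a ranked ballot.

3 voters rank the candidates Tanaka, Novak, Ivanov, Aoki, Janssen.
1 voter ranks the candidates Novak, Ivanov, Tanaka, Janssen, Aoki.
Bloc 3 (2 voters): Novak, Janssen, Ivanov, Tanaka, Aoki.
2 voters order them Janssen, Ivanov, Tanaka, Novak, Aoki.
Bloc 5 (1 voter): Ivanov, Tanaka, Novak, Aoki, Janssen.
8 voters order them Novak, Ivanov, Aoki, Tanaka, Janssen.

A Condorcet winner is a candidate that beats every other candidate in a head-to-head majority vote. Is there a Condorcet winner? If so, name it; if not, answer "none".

Novak

Check each pair by majority over 17 ballots:
Ivanov vs Tanaka: Ivanov wins 14–3.
Ivanov vs Janssen: Ivanov is ranked higher on 3+1+1+8 = 13 ballots, Janssen on 4. Ivanov wins 13–4.
Ivanov vs Aoki: Ivanov is ranked higher on 3+1+2+2+1+8 = 17 ballots, Aoki on 0. Ivanov wins 17–0.
Ivanov–Novak: Novak 14–3.
Tanaka vs Janssen: Tanaka is ranked higher on 3+1+1+8 = 13 ballots, Janssen on 4. Tanaka wins 13–4.
Tanaka vs Aoki: Tanaka, 9–8.
Tanaka vs Novak: 3+2+1 = 6 for Tanaka, 11 for Novak — Novak by 11–6.
Janssen vs Aoki: Janssen preferred on 1+2+2 = 5 ballots; Aoki wins 12–5.
Janssen vs Novak: 2 for Janssen, 15 for Novak — Novak by 15–2.
Aoki vs Novak: Novak, 17–0.
Novak beats each of Ivanov, Tanaka, Janssen, Aoki — Novak is the Condorcet winner.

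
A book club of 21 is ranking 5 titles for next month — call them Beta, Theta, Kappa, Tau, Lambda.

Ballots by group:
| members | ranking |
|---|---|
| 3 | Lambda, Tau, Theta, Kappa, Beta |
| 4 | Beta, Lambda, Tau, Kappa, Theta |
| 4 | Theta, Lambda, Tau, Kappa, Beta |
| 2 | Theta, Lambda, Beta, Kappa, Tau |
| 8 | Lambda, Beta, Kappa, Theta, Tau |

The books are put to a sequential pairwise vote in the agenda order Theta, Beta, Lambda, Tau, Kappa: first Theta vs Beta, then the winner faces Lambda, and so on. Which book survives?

Round 1: Theta vs Beta — 9–12, Beta advances.
Round 2: Beta vs Lambda — 4–17, Lambda advances.
Round 3: Lambda vs Tau — 21–0, Lambda advances.
Round 4: Lambda vs Kappa — 21–0, Lambda advances.
The agenda winner is Lambda.

Lambda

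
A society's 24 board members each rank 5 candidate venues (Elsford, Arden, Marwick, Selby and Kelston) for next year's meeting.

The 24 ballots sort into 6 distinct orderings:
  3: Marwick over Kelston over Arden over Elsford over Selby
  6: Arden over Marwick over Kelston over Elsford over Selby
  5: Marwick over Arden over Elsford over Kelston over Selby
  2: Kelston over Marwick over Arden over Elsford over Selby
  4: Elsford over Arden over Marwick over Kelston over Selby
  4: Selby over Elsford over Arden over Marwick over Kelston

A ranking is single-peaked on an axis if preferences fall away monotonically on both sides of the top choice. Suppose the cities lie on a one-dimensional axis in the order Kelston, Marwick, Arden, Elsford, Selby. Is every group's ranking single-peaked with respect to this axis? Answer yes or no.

Axis positions: Kelston=1, Marwick=2, Arden=3, Elsford=4, Selby=5.
Group 1 (peak Marwick at position 2): ranking walks positions 2-1-3-4-5, expanding outward from the peak — single-peaked.
Group 2 (peak Arden at position 3): ranking walks positions 3-2-1-4-5, expanding outward from the peak — single-peaked.
Group 3 (peak Marwick at position 2): ranking walks positions 2-3-4-1-5, expanding outward from the peak — single-peaked.
Group 4 (peak Kelston at position 1): ranking walks positions 1-2-3-4-5, expanding outward from the peak — single-peaked.
Group 5 (peak Elsford at position 4): ranking walks positions 4-3-2-1-5, expanding outward from the peak — single-peaked.
Group 6 (peak Selby at position 5): ranking walks positions 5-4-3-2-1, expanding outward from the peak — single-peaked.
Every ranking is single-peaked on this axis.

yes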